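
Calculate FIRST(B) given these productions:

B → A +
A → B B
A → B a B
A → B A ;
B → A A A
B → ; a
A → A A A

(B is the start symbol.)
{ ';' }

To compute FIRST(B), examine every production with B on the left-hand side, reading each right-hand side left to right until a non-nullable symbol is reached.

FIRST sets of the other non-terminals involved (by the same procedure, iterated to a fixed point):
  FIRST(A) = { ';' }

From B → A +:
  - A is a non-terminal: add FIRST(A) \ {ε} = { ';' }
    A is not nullable, so stop
From B → A A A:
  - A is a non-terminal: add FIRST(A) \ {ε} = { ';' }
    A is not nullable, so stop
From B → ; a:
  - ';' is a terminal: add ';' and stop

Collecting: FIRST(B) = { ';' }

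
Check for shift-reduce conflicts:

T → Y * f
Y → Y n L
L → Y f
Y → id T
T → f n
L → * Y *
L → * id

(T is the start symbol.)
Augment with T' → T and build the canonical LR(0) collection (I0 = CLOSURE({[T' → . T]}), then GOTO on every symbol after a dot until no new states appear). It has 17 states:
  I0: { [T → . Y * f], [T → . f n], [T' → . T], [Y → . Y n L], [Y → . id T] }  — shift
  I1: { [T' → T .] }  — accept
  I2: { [T → Y . * f], [Y → Y . n L] }  — shift
  I3: { [T → f . n] }  — shift
  I4: { [T → . Y * f], [T → . f n], [Y → . Y n L], [Y → . id T], [Y → id . T] }  — shift
  I5: { [Y → id T .] }  — reduce
  I6: { [T → f n .] }  — reduce
  I7: { [T → Y * . f] }  — shift
  I8: { [L → . * Y *], [L → . * id], [L → . Y f], [Y → . Y n L], [Y → . id T], [Y → Y n . L] }  — shift
  I9: { [L → * . Y *], [L → * . id], [Y → . Y n L], [Y → . id T] }  — shift
  I10: { [Y → Y n L .] }  — reduce
  I11: { [L → Y . f], [Y → Y . n L] }  — shift
  I12: { [L → Y f .] }  — reduce
  I13: { [L → * Y . *], [Y → Y . n L] }  — shift
  I14: { [L → * id .], [T → . Y * f], [T → . f n], [Y → . Y n L], [Y → . id T], [Y → id . T] }  — shift, reduce
  I15: { [L → * Y * .] }  — reduce
  I16: { [T → Y * f .] }  — reduce

I14 contains reduce item [L → * id .] and shift items [T → . f n], [Y → . id T] — shift-reduce conflict.

Answer: Yes — I14: [L → * id .] vs [T → . f n]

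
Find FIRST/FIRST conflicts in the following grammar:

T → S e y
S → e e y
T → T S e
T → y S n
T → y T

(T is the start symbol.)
Yes. T → S e y / T → T S e on { 'e' }; T → T S e / T → y S n on { 'y' }; T → T S e / T → y T on { 'y' }; T → y S n / T → y T on { 'y' }

A FIRST/FIRST conflict occurs when two productions N → α and N → β for the same non-terminal have FIRST(α) ∩ FIRST(β) ≠ ∅ (with ε ∈ FIRST of a nullable right-hand side, so two nullable alternatives also conflict).

FIRST sets of the non-terminals at (or reachable through a nullable prefix from) the front of some alternative:
  FIRST(S) = { 'e' }
  FIRST(T) = { 'e', 'y' }

Productions for T:
  T → S e y: FIRST = { 'e' }
  T → T S e: FIRST = { 'e', 'y' }
  T → y S n: FIRST = { 'y' }
  T → y T: FIRST = { 'y' }
S has only one production, so no FIRST/FIRST conflict is possible there.

Conflict for T: T → S e y and T → T S e
  Overlap: { 'e' }
Conflict for T: T → T S e and T → y S n
  Overlap: { 'y' }
Conflict for T: T → T S e and T → y T
  Overlap: { 'y' }
Conflict for T: T → y S n and T → y T
  Overlap: { 'y' }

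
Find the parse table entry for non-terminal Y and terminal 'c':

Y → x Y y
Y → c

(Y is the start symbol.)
Y → c

To find M[Y, 'c'], we find productions for Y where 'c' is in the predict set (PREDICT(N → α) = (FIRST(α) \ {ε}) ∪ (FOLLOW(N) if α ⇒* ε)).

Y → x Y y: PREDICT = { 'x' }
Y → c: PREDICT = { 'c' }
  'c' is in predict set, so this production goes in M[Y, 'c']

M[Y, 'c'] = Y → c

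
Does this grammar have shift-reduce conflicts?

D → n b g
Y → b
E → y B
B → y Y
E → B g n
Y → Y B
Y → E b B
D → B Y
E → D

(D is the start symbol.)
Yes — I8: [B → y Y .] vs [B → . y Y]; I11: [E → y B .] vs [B → . y Y]; I12: [D → B Y .] vs [B → . y Y]

Augment with D' → D and build the canonical LR(0) collection (I0 = CLOSURE({[D' → . D]}), then GOTO on every symbol after a dot until no new states appear). It has 20 states:
  I0: { [B → . y Y], [D → . B Y], [D → . n b g], [D' → . D] }  — shift
  I1: { [B → . y Y], [D → . B Y], [D → . n b g], [D → B . Y], [E → . B g n], [E → . D], [E → . y B], [Y → . E b B], [Y → . Y B], [Y → . b] }  — shift
  I2: { [D' → D .] }  — accept
  I3: { [D → n . b g] }  — shift
  I4: { [B → . y Y], [B → y . Y], [D → . B Y], [D → . n b g], [E → . B g n], [E → . D], [E → . y B], [Y → . E b B], [Y → . Y B], [Y → . b] }  — shift
  I5: { [B → . y Y], [D → . B Y], [D → . n b g], [D → B . Y], [E → . B g n], [E → . D], [E → . y B], [E → B . g n], [Y → . E b B], [Y → . Y B], [Y → . b] }  — shift
  I6: { [E → D .] }  — reduce
  I7: { [Y → E . b B] }  — shift
  I8: { [B → . y Y], [B → y Y .], [Y → Y . B] }  — shift, reduce
  I9: { [Y → b .] }  — reduce
  I10: { [B → . y Y], [B → y . Y], [D → . B Y], [D → . n b g], [E → . B g n], [E → . D], [E → . y B], [E → y . B], [Y → . E b B], [Y → . Y B], [Y → . b] }  — shift
  I11: { [B → . y Y], [D → . B Y], [D → . n b g], [D → B . Y], [E → . B g n], [E → . D], [E → . y B], [E → B . g n], [E → y B .], [Y → . E b B], [Y → . Y B], [Y → . b] }  — shift, reduce
  I12: { [B → . y Y], [D → B Y .], [Y → Y . B] }  — shift, reduce
  I13: { [E → B g . n] }  — shift
  I14: { [E → B g n .] }  — reduce
  I15: { [Y → Y B .] }  — reduce
  I16: { [B → . y Y], [Y → E b . B] }  — shift
  I17: { [Y → E b B .] }  — reduce
  I18: { [D → n b . g] }  — shift
  I19: { [D → n b g .] }  — reduce

I8 contains reduce item [B → y Y .] and shift item [B → . y Y] — shift-reduce conflict.
I11 contains reduce item [E → y B .] and shift items [B → . y Y], [D → . n b g], [E → B . g n], [E → . y B], [Y → . b] — shift-reduce conflict.
I12 contains reduce item [D → B Y .] and shift item [B → . y Y] — shift-reduce conflict.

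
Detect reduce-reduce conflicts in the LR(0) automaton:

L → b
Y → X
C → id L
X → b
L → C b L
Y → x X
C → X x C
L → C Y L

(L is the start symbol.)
Yes — I4: [L → b .] vs [X → b .]

Augment with L' → L and build the canonical LR(0) collection (I0 = CLOSURE({[L' → . L]}), then GOTO on every symbol after a dot until no new states appear). It has 17 states:
  I0: { [C → . X x C], [C → . id L], [L → . C Y L], [L → . C b L], [L → . b], [L' → . L], [X → . b] }  — shift
  I1: { [L → C . Y L], [L → C . b L], [X → . b], [Y → . X], [Y → . x X] }  — shift
  I2: { [L' → L .] }  — accept
  I3: { [C → X . x C] }  — shift
  I4: { [L → b .], [X → b .] }  — 2 reduces
  I5: { [C → . X x C], [C → . id L], [C → id . L], [L → . C Y L], [L → . C b L], [L → . b], [X → . b] }  — shift
  I6: { [C → id L .] }  — reduce
  I7: { [C → . X x C], [C → . id L], [C → X x . C], [X → . b] }  — shift
  I8: { [C → X x C .] }  — reduce
  I9: { [X → b .] }  — reduce
  I10: { [Y → X .] }  — reduce
  I11: { [C → . X x C], [C → . id L], [L → . C Y L], [L → . C b L], [L → . b], [L → C Y . L], [X → . b] }  — shift
  I12: { [C → . X x C], [C → . id L], [L → . C Y L], [L → . C b L], [L → . b], [L → C b . L], [X → . b], [X → b .] }  — shift, reduce
  I13: { [X → . b], [Y → x . X] }  — shift
  I14: { [Y → x X .] }  — reduce
  I15: { [L → C b L .] }  — reduce
  I16: { [L → C Y L .] }  — reduce

I4 contains complete items [L → b .], [X → b .] — reduce-reduce conflict.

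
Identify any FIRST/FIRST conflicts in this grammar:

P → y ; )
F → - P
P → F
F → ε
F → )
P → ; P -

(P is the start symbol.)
A FIRST/FIRST conflict occurs when two productions N → α and N → β for the same non-terminal have FIRST(α) ∩ FIRST(β) ≠ ∅ (with ε ∈ FIRST of a nullable right-hand side, so two nullable alternatives also conflict).

FIRST sets of the non-terminals at (or reachable through a nullable prefix from) the front of some alternative:
  FIRST(F) = { ')', '-', ε }

Productions for P:
  P → y ; ): FIRST = { 'y' }
  P → F: FIRST = { ')', '-', ε }
  P → ; P -: FIRST = { ';' }
Productions for F:
  F → - P: FIRST = { '-' }
  F → ε: FIRST = { ε }
  F → ): FIRST = { ')' }

All alternatives of each non-terminal have pairwise disjoint FIRST sets.

Answer: No FIRST/FIRST conflicts.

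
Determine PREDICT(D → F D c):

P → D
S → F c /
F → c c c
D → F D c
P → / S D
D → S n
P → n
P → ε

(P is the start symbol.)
PREDICT(D → F D c) = (FIRST(RHS) \ {ε}) ∪ (FOLLOW(D) if ε ∈ FIRST(RHS), i.e. RHS ⇒* ε)
FIRST(F) = { 'c' }
FIRST(F D c) = { 'c' }
ε ∉ FIRST(F D c), so FOLLOW(D) is not added.
PREDICT(D → F D c) = { 'c' }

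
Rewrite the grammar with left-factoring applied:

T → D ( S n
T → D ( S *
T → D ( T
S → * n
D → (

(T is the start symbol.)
Left-factoring transforms A → αβ₁ | αβ₂ into A → αA' and A' → β₁ | β₂
(α is the longest common prefix among the alternatives). Repeat until
no nonterminal has two alternatives with a common prefix.

Round 1: T has alternatives sharing prefix 'D ('. Introduce T': T → D ( T'
  Add: T' → S n
  Add: T' → S *
  Add: T' → T

Round 2: T' has alternatives sharing prefix 'S'. Introduce T'': T' → S T''
  Add: T'' → n
  Add: T'' → *

No remaining common prefixes — done.

Resulting grammar:
T → D ( T'
T' → S T''
T'' → n
T'' → *
T' → T
S → * n
D → (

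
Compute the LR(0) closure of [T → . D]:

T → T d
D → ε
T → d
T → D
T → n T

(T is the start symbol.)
To compute CLOSURE, for each item [A → α.Bβ] where B is a non-terminal, add [B → .γ] for all productions B → γ; repeat for the newly added items until nothing changes.

Start with: [T → . D]
  [T → . D] has the dot before D: add [D → .]
No further items can be added.

CLOSURE = { [D → .], [T → . D] }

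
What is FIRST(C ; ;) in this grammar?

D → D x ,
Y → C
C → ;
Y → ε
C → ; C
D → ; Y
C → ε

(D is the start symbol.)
FIRST sets of the non-terminals involved (from the grammar, by fixed-point iteration):
  FIRST(C) = { ';', ε }

To compute FIRST(C ; ;), process the symbols left to right:
Symbol C is a non-terminal. Add FIRST(C) \ {ε} = { ';' }
C is nullable (ε ∈ FIRST(C)), continue to the next symbol.
Symbol ; is a terminal. Add ';' and stop.
FIRST(C ; ;) = { ';' }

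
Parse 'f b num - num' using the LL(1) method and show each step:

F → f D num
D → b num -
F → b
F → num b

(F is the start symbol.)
LL(1) parsing maintains a stack (initially the start symbol over $) and the input. At each step: if the stack top is a terminal, match it against the current input token; if it is a non-terminal N, replace it with the RHS of M[N, lookahead] (the unique production whose predict set contains the lookahead).

Stack is shown with the top on the left.

Stack          Input            Action
--------------------------------------
F $            f b num - num $  output F → f D num
f D num $      f b num - num $  match 'f'
D num $        b num - num $    output D → b num -
b num - num $  b num - num $    match 'b'
num - num $    num - num $      match 'num'
- num $        - num $          match '-'
num $          num $            match 'num'
$              $                accept

The string is accepted.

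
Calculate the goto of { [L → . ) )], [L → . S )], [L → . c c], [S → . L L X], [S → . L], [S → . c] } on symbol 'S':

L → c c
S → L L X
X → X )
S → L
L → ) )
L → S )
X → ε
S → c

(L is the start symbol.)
{ [L → S . )] }

GOTO(I, 'S') = CLOSURE({ [A → αX.β] : [A → α.Xβ] ∈ I, X = 'S' })

Items with dot before 'S', with the dot advanced:
  [L → . S )] → [L → S . )]
Closure adds nothing (no advanced item has the dot before a non-terminal).

GOTO = { [L → S . )] }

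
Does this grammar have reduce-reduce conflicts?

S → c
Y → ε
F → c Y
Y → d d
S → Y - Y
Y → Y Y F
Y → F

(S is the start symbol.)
Yes — I4: [S → c .] vs [Y → .]; I7: [F → c Y .] vs [Y → .]; I10: [Y → F .] vs [Y → Y Y F .]; I12: [S → Y - Y .] vs [Y → .]

A reduce-reduce conflict occurs when an LR(0) state has two complete items [A → α .] and [B → β .] — both call for a reduction, and with no lookahead the parser cannot choose between them.

Augment with S' → S and build the canonical LR(0) collection (I0 = CLOSURE({[S' → . S]}), then GOTO on every symbol after a dot until no new states appear). It has 13 states:
  I0: { [F → . c Y], [S → . Y - Y], [S → . c], [S' → . S], [Y → . F], [Y → . Y Y F], [Y → . d d], [Y → .] }  — shift, reduce
  I1: { [Y → F .] }  — reduce
  I2: { [S' → S .] }  — accept
  I3: { [F → . c Y], [S → Y . - Y], [Y → . F], [Y → . Y Y F], [Y → . d d], [Y → .], [Y → Y . Y F] }  — shift, reduce
  I4: { [F → . c Y], [F → c . Y], [S → c .], [Y → . F], [Y → . Y Y F], [Y → . d d], [Y → .] }  — shift, 2 reduces
  I5: { [Y → d . d] }  — shift
  I6: { [Y → d d .] }  — reduce
  I7: { [F → . c Y], [F → c Y .], [Y → . F], [Y → . Y Y F], [Y → . d d], [Y → .], [Y → Y . Y F] }  — shift, 2 reduces
  I8: { [F → . c Y], [F → c . Y], [Y → . F], [Y → . Y Y F], [Y → . d d], [Y → .] }  — shift, reduce
  I9: { [F → . c Y], [Y → . F], [Y → . Y Y F], [Y → . d d], [Y → .], [Y → Y . Y F], [Y → Y Y . F] }  — shift, reduce
  I10: { [Y → F .], [Y → Y Y F .] }  — 2 reduces
  I11: { [F → . c Y], [S → Y - . Y], [Y → . F], [Y → . Y Y F], [Y → . d d], [Y → .] }  — shift, reduce
  I12: { [F → . c Y], [S → Y - Y .], [Y → . F], [Y → . Y Y F], [Y → . d d], [Y → .], [Y → Y . Y F] }  — shift, 2 reduces

I4 contains complete items [S → c .], [Y → .] — reduce-reduce conflict.
I7 contains complete items [F → c Y .], [Y → .] — reduce-reduce conflict.
I10 contains complete items [Y → F .], [Y → Y Y F .] — reduce-reduce conflict.
I12 contains complete items [S → Y - Y .], [Y → .] — reduce-reduce conflict.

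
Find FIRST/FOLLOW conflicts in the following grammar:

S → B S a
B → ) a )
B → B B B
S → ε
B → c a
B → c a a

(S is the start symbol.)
No FIRST/FOLLOW conflicts.

A FIRST/FOLLOW conflict occurs when a non-terminal N has a nullable alternative N → β (β ⇒* ε) and another alternative N → α with FIRST(α) ∩ FOLLOW(N) ≠ ∅: on such a lookahead the parser cannot decide between expanding α and letting N vanish via β.

Nullable non-terminals: S.
FIRST sets used below: FIRST(B) = { ')', 'c' }

S: nullable alternative(s) S → ε; FOLLOW(S) = { $, 'a' }
  S → B S a: FIRST \ {ε} = { ')', 'c' } — disjoint from FOLLOW(S)
  S → ε: FIRST \ {ε} = { } — this is the only nullable alternative, skip

B has no nullable alternative, so no FIRST/FOLLOW check is needed there.

No FIRST/FOLLOW conflicts found.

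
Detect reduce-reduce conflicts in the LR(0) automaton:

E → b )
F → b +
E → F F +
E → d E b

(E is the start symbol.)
No reduce-reduce conflicts

Augment with E' → E and build the canonical LR(0) collection (I0 = CLOSURE({[E' → . E]}), then GOTO on every symbol after a dot until no new states appear). It has 12 states:
  I0: { [E → . F F +], [E → . b )], [E → . d E b], [E' → . E], [F → . b +] }  — shift
  I1: { [E' → E .] }  — accept
  I2: { [E → F . F +], [F → . b +] }  — shift
  I3: { [E → b . )], [F → b . +] }  — shift
  I4: { [E → . F F +], [E → . b )], [E → . d E b], [E → d . E b], [F → . b +] }  — shift
  I5: { [E → d E . b] }  — shift
  I6: { [E → d E b .] }  — reduce
  I7: { [E → b ) .] }  — reduce
  I8: { [F → b + .] }  — reduce
  I9: { [E → F F . +] }  — shift
  I10: { [F → b . +] }  — shift
  I11: { [E → F F + .] }  — reduce

No state contains more than one complete item.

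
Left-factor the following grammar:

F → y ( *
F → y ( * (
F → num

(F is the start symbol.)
Left-factoring transforms A → αβ₁ | αβ₂ into A → αA' and A' → β₁ | β₂
(α is the longest common prefix among the alternatives). Repeat until
no nonterminal has two alternatives with a common prefix.

Round 1: F has alternatives sharing prefix 'y ( *'. Introduce F': F → y ( * F'
  Add: F' → ε
  Add: F' → (

No remaining common prefixes — done.

Resulting grammar:
F → y ( * F'
F' → ε
F' → (
F → num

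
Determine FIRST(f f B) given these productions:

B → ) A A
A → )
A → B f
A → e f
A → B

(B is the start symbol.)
To compute FIRST(f f B), process the symbols left to right:
Symbol f is a terminal. Add 'f' and stop.
FIRST(f f B) = { 'f' }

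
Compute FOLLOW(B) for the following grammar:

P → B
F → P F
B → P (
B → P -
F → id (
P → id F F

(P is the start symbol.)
To compute FOLLOW(B), find every occurrence of B on a right-hand side N → α B β: add FIRST(β) \ {ε}, and if β is empty or nullable also add FOLLOW(N). Iterate to a fixed point.

In P → B: B is at the end, add FOLLOW(P)

The FOLLOW sets referred to above (computed the same way, to a fixed point):
  FOLLOW(P) = { $, '(', '-', 'id' }

Taking the union: FOLLOW(B) = { $, '(', '-', 'id' }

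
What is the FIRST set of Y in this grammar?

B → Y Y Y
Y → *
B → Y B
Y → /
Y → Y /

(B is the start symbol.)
From Y → *:
  - '*' is a terminal: add '*' and stop
From Y → /:
  - '/' is a terminal: add '/' and stop
From Y → Y /:
  - Y is the symbol being defined: contributes nothing new
    Y is not nullable, so stop

Collecting: FIRST(Y) = { '*', '/' }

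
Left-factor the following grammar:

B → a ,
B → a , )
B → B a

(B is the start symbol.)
Left-factoring transforms A → αβ₁ | αβ₂ into A → αA' and A' → β₁ | β₂
(α is the longest common prefix among the alternatives). Repeat until
no nonterminal has two alternatives with a common prefix.

Round 1: B has alternatives sharing prefix 'a ,'. Introduce B': B → a , B'
  Add: B' → ε
  Add: B' → )

No remaining common prefixes — done.

Resulting grammar:
B → a , B'
B' → ε
B' → )
B → B a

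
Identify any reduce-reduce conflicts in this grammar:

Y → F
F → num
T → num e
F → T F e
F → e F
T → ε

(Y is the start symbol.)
Augment with Y' → Y and build the canonical LR(0) collection (I0 = CLOSURE({[Y' → . Y]}), then GOTO on every symbol after a dot until no new states appear). It has 10 states:
  I0: { [F → . T F e], [F → . e F], [F → . num], [T → . num e], [T → .], [Y → . F], [Y' → . Y] }  — shift, reduce
  I1: { [Y → F .] }  — reduce
  I2: { [F → . T F e], [F → . e F], [F → . num], [F → T . F e], [T → . num e], [T → .] }  — shift, reduce
  I3: { [Y' → Y .] }  — accept
  I4: { [F → . T F e], [F → . e F], [F → . num], [F → e . F], [T → . num e], [T → .] }  — shift, reduce
  I5: { [F → num .], [T → num . e] }  — shift, reduce
  I6: { [T → num e .] }  — reduce
  I7: { [F → e F .] }  — reduce
  I8: { [F → T F . e] }  — shift
  I9: { [F → T F e .] }  — reduce

No state contains more than one complete item.

Answer: No reduce-reduce conflicts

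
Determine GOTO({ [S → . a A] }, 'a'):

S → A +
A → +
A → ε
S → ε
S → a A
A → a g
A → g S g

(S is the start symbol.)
GOTO(I, 'a') = CLOSURE({ [A → αX.β] : [A → α.Xβ] ∈ I, X = 'a' })

Items with dot before 'a', with the dot advanced:
  [S → . a A] → [S → a . A]
Closure of the advanced items:
  [S → a . A] has the dot before A: add [A → . +], [A → .], [A → . a g], [A → . g S g]

GOTO = { [A → . +], [A → . a g], [A → . g S g], [A → .], [S → a . A] }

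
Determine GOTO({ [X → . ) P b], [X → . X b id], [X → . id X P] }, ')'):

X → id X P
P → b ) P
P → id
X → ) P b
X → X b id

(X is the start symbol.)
GOTO(I, ')') = CLOSURE({ [A → αX.β] : [A → α.Xβ] ∈ I, X = ')' })

Items with dot before ')', with the dot advanced:
  [X → . ) P b] → [X → ) . P b]
Closure of the advanced items:
  [X → ) . P b] has the dot before P: add [P → . b ) P], [P → . id]

GOTO = { [P → . b ) P], [P → . id], [X → ) . P b] }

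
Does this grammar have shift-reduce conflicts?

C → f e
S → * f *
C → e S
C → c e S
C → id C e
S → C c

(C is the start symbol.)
No shift-reduce conflicts

A shift-reduce conflict occurs when an LR(0) state has both:
  - a complete (reduce) item [A → α .] (dot at the end), and
  - a shift item [B → β . c γ] (dot before a terminal).

Augment with C' → C and build the canonical LR(0) collection (I0 = CLOSURE({[C' → . C]}), then GOTO on every symbol after a dot until no new states appear). It has 17 states:
  I0: { [C → . c e S], [C → . e S], [C → . f e], [C → . id C e], [C' → . C] }  — shift
  I1: { [C' → C .] }  — accept
  I2: { [C → c . e S] }  — shift
  I3: { [C → . c e S], [C → . e S], [C → . f e], [C → . id C e], [C → e . S], [S → . * f *], [S → . C c] }  — shift
  I4: { [C → f . e] }  — shift
  I5: { [C → . c e S], [C → . e S], [C → . f e], [C → . id C e], [C → id . C e] }  — shift
  I6: { [C → id C . e] }  — shift
  I7: { [C → id C e .] }  — reduce
  I8: { [C → f e .] }  — reduce
  I9: { [S → * . f *] }  — shift
  I10: { [S → C . c] }  — shift
  I11: { [C → e S .] }  — reduce
  I12: { [S → C c .] }  — reduce
  I13: { [S → * f . *] }  — shift
  I14: { [S → * f * .] }  — reduce
  I15: { [C → . c e S], [C → . e S], [C → . f e], [C → . id C e], [C → c e . S], [S → . * f *], [S → . C c] }  — shift
  I16: { [C → c e S .] }  — reduce

No state contains both a complete item and a shift item.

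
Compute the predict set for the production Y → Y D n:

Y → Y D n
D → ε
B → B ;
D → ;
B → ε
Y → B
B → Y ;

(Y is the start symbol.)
PREDICT(Y → Y D n) = (FIRST(RHS) \ {ε}) ∪ (FOLLOW(Y) if ε ∈ FIRST(RHS), i.e. RHS ⇒* ε)
FIRST(Y) = { ';', 'n', ε }
FIRST(D) = { ';', ε }
FIRST(Y D n) = { ';', 'n' }
ε ∉ FIRST(Y D n), so FOLLOW(Y) is not added.
PREDICT(Y → Y D n) = { ';', 'n' }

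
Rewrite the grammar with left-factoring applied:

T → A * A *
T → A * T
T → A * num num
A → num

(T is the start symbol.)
Left-factoring transforms A → αβ₁ | αβ₂ into A → αA' and A' → β₁ | β₂
(α is the longest common prefix among the alternatives). Repeat until
no nonterminal has two alternatives with a common prefix.

Round 1: T has alternatives sharing prefix 'A *'. Introduce T': T → A * T'
  Add: T' → A *
  Add: T' → T
  Add: T' → num num

No remaining common prefixes — done.

Resulting grammar:
T → A * T'
T' → A *
T' → T
T' → num num
A → num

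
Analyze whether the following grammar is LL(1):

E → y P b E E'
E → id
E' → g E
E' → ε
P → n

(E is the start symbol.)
No. Predict set conflict for E': { 'g' }

A grammar is LL(1) if for each non-terminal N with multiple productions, the predict sets of those productions are pairwise disjoint, where PREDICT(N → α) = (FIRST(α) \ {ε}) ∪ (FOLLOW(N) if α ⇒* ε).

Relevant sets:
  FOLLOW(E') = { $, 'g' }

For E:
  PREDICT(E → y P b E E') = { 'y' }
  PREDICT(E → id) = { 'id' }
For E':
  PREDICT(E' → g E) = { 'g' }
  PREDICT(E' → ε) = { $, 'g' }
P has a single production, so nothing to check there.

Conflict found: Predict set conflict for E': { 'g' }
The grammar is NOT LL(1).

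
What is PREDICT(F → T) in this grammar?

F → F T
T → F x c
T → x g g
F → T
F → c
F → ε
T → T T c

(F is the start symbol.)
{ 'c', 'x' }

PREDICT(F → T) = (FIRST(RHS) \ {ε}) ∪ (FOLLOW(F) if ε ∈ FIRST(RHS), i.e. RHS ⇒* ε)
FIRST(T) = { 'c', 'x' }
FIRST(T) = { 'c', 'x' }
ε ∉ FIRST(T), so FOLLOW(F) is not added.
PREDICT(F → T) = { 'c', 'x' }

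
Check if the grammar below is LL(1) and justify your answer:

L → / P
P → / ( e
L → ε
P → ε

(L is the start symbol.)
A grammar is LL(1) if for each non-terminal N with multiple productions, the predict sets of those productions are pairwise disjoint, where PREDICT(N → α) = (FIRST(α) \ {ε}) ∪ (FOLLOW(N) if α ⇒* ε).

Relevant sets:
  FOLLOW(L) = { $ }
  FOLLOW(P) = { $ }

For L:
  PREDICT(L → '/' P) = { '/' }
  PREDICT(L → ε) = { $ }
For P:
  PREDICT(P → '/' '(' e) = { '/' }
  PREDICT(P → ε) = { $ }

All predict sets are disjoint. The grammar IS LL(1).

Answer: Yes, the grammar is LL(1).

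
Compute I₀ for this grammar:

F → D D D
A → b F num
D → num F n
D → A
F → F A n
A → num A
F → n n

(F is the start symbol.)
First, augment the grammar with F' → F
I₀ = CLOSURE({ [F' → . F] }):
  [F' → . F] has the dot before F: add [F → . D D D], [F → . F A n], [F → . n n]
  [F → . D D D] has the dot before D: add [D → . num F n], [D → . A]
  [D → . A] has the dot before A: add [A → . b F num], [A → . num A]
No further items can be added.

I₀ = { [A → . b F num], [A → . num A], [D → . A], [D → . num F n], [F → . D D D], [F → . F A n], [F → . n n], [F' → . F] }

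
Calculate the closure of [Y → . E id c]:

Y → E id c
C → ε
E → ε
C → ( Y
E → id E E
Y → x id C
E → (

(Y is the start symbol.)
Start with: [Y → . E id c]
  [Y → . E id c] has the dot before E: add [E → .], [E → . id E E], [E → . (]
No further items can be added.

CLOSURE = { [E → . (], [E → . id E E], [E → .], [Y → . E id c] }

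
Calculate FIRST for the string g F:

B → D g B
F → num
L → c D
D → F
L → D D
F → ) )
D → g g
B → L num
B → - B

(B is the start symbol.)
To compute FIRST(g F), process the symbols left to right:
Symbol g is a terminal. Add 'g' and stop.
FIRST(g F) = { 'g' }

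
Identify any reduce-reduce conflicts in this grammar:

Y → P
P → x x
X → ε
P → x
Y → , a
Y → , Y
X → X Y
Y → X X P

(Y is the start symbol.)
A reduce-reduce conflict occurs when an LR(0) state has two complete items [A → α .] and [B → β .] — both call for a reduction, and with no lookahead the parser cannot choose between them.

Augment with Y' → Y and build the canonical LR(0) collection (I0 = CLOSURE({[Y' → . Y]}), then GOTO on every symbol after a dot until no new states appear). It has 12 states:
  I0: { [P → . x x], [P → . x], [X → . X Y], [X → .], [Y → . , Y], [Y → . , a], [Y → . P], [Y → . X X P], [Y' → . Y] }  — shift, reduce
  I1: { [P → . x x], [P → . x], [X → . X Y], [X → .], [Y → , . Y], [Y → , . a], [Y → . , Y], [Y → . , a], [Y → . P], [Y → . X X P] }  — shift, reduce
  I2: { [Y → P .] }  — reduce
  I3: { [P → . x x], [P → . x], [X → . X Y], [X → .], [X → X . Y], [Y → . , Y], [Y → . , a], [Y → . P], [Y → . X X P], [Y → X . X P] }  — shift, reduce
  I4: { [Y' → Y .] }  — accept
  I5: { [P → x . x], [P → x .] }  — shift, reduce
  I6: { [P → x x .] }  — reduce
  I7: { [P → . x x], [P → . x], [X → . X Y], [X → .], [X → X . Y], [Y → . , Y], [Y → . , a], [Y → . P], [Y → . X X P], [Y → X . X P], [Y → X X . P] }  — shift, reduce
  I8: { [X → X Y .] }  — reduce
  I9: { [Y → P .], [Y → X X P .] }  — 2 reduces
  I10: { [Y → , Y .] }  — reduce
  I11: { [Y → , a .] }  — reduce

I9 contains complete items [Y → P .], [Y → X X P .] — reduce-reduce conflict.

Answer: Yes — I9: [Y → P .] vs [Y → X X P .]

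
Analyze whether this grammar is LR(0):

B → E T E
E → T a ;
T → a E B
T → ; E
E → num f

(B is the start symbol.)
Yes, the grammar is LR(0)

Augment with B' → B and build the canonical LR(0) collection (I0 = CLOSURE({[B' → . B]}), then GOTO on every symbol after a dot until no new states appear). It has 15 states:
  I0: { [B → . E T E], [B' → . B], [E → . T a ;], [E → . num f], [T → . ; E], [T → . a E B] }  — shift
  I1: { [E → . T a ;], [E → . num f], [T → . ; E], [T → . a E B], [T → ; . E] }  — shift
  I2: { [B' → B .] }  — accept
  I3: { [B → E . T E], [T → . ; E], [T → . a E B] }  — shift
  I4: { [E → T . a ;] }  — shift
  I5: { [E → . T a ;], [E → . num f], [T → . ; E], [T → . a E B], [T → a . E B] }  — shift
  I6: { [E → num . f] }  — shift
  I7: { [E → num f .] }  — reduce
  I8: { [B → . E T E], [E → . T a ;], [E → . num f], [T → . ; E], [T → . a E B], [T → a E . B] }  — shift
  I9: { [T → a E B .] }  — reduce
  I10: { [E → T a . ;] }  — shift
  I11: { [E → T a ; .] }  — reduce
  I12: { [B → E T . E], [E → . T a ;], [E → . num f], [T → . ; E], [T → . a E B] }  — shift
  I13: { [B → E T E .] }  — reduce
  I14: { [T → ; E .] }  — reduce

Every state is either a pure shift/goto state or contains exactly one complete item and nothing to shift — no conflicts. The grammar is LR(0).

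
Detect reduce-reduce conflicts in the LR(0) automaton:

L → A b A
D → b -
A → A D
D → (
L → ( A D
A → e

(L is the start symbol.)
Augment with L' → L and build the canonical LR(0) collection (I0 = CLOSURE({[L' → . L]}), then GOTO on every symbol after a dot until no new states appear). It has 13 states:
  I0: { [A → . A D], [A → . e], [L → . ( A D], [L → . A b A], [L' → . L] }  — shift
  I1: { [A → . A D], [A → . e], [L → ( . A D] }  — shift
  I2: { [A → A . D], [D → . (], [D → . b -], [L → A . b A] }  — shift
  I3: { [L' → L .] }  — accept
  I4: { [A → e .] }  — reduce
  I5: { [D → ( .] }  — reduce
  I6: { [A → A D .] }  — reduce
  I7: { [A → . A D], [A → . e], [D → b . -], [L → A b . A] }  — shift
  I8: { [D → b - .] }  — reduce
  I9: { [A → A . D], [D → . (], [D → . b -], [L → A b A .] }  — shift, reduce
  I10: { [D → b . -] }  — shift
  I11: { [A → A . D], [D → . (], [D → . b -], [L → ( A . D] }  — shift
  I12: { [A → A D .], [L → ( A D .] }  — 2 reduces

I12 contains complete items [A → A D .], [L → ( A D .] — reduce-reduce conflict.

Answer: Yes — I12: [A → A D .] vs [L → ( A D .]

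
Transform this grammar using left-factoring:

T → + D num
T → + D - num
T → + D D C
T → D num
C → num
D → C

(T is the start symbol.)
Left-factoring transforms A → αβ₁ | αβ₂ into A → αA' and A' → β₁ | β₂
(α is the longest common prefix among the alternatives). Repeat until
no nonterminal has two alternatives with a common prefix.

Round 1: T has alternatives sharing prefix '+ D'. Introduce T': T → + D T'
  Add: T' → num
  Add: T' → - num
  Add: T' → D C

No remaining common prefixes — done.

Resulting grammar:
T → + D T'
T' → num
T' → - num
T' → D C
T → D num
C → num
D → C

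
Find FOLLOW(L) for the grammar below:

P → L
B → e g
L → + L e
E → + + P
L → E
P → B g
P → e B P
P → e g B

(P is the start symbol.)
{ $, 'e' }

To compute FOLLOW(L), find every occurrence of L on a right-hand side N → α L β: add FIRST(β) \ {ε}, and if β is empty or nullable also add FOLLOW(N). Iterate to a fixed point.

In P → L: L is at the end, add FOLLOW(P)
In L → + L e: L is followed by e, add FIRST(e) \ {ε} = { 'e' }

The FOLLOW sets referred to above (computed the same way, to a fixed point):
  FOLLOW(P) = { $, 'e' }

Taking the union: FOLLOW(L) = { $, 'e' }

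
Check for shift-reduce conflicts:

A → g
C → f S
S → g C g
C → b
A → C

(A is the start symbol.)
No shift-reduce conflicts

Augment with A' → A and build the canonical LR(0) collection (I0 = CLOSURE({[A' → . A]}), then GOTO on every symbol after a dot until no new states appear). It has 10 states:
  I0: { [A → . C], [A → . g], [A' → . A], [C → . b], [C → . f S] }  — shift
  I1: { [A' → A .] }  — accept
  I2: { [A → C .] }  — reduce
  I3: { [C → b .] }  — reduce
  I4: { [C → f . S], [S → . g C g] }  — shift
  I5: { [A → g .] }  — reduce
  I6: { [C → f S .] }  — reduce
  I7: { [C → . b], [C → . f S], [S → g . C g] }  — shift
  I8: { [S → g C . g] }  — shift
  I9: { [S → g C g .] }  — reduce

No state contains both a complete item and a shift item.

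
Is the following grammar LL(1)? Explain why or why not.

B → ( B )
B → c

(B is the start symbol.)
Yes, the grammar is LL(1).

A grammar is LL(1) if for each non-terminal N with multiple productions, the predict sets of those productions are pairwise disjoint, where PREDICT(N → α) = (FIRST(α) \ {ε}) ∪ (FOLLOW(N) if α ⇒* ε).

For B:
  PREDICT(B → '(' B ')') = { '(' }
  PREDICT(B → c) = { 'c' }

All predict sets are disjoint. The grammar IS LL(1).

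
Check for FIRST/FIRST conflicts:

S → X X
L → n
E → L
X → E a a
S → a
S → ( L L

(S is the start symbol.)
A FIRST/FIRST conflict occurs when two productions N → α and N → β for the same non-terminal have FIRST(α) ∩ FIRST(β) ≠ ∅ (with ε ∈ FIRST of a nullable right-hand side, so two nullable alternatives also conflict).

FIRST sets of the non-terminals at (or reachable through a nullable prefix from) the front of some alternative:
  FIRST(X) = { 'n' }

Productions for S:
  S → X X: FIRST = { 'n' }
  S → a: FIRST = { 'a' }
  S → ( L L: FIRST = { '(' }
L, E, X have only one production, so no FIRST/FIRST conflict is possible there.

All alternatives of each non-terminal have pairwise disjoint FIRST sets.

Answer: No FIRST/FIRST conflicts.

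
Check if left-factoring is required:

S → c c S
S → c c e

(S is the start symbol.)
Left-factoring is needed when two productions for the same non-terminal
share a common prefix on the right-hand side.

Productions for S:
  S → c c S
  S → c c e

Found common prefix 'c c' in productions for S

Answer: Yes, S has productions with common prefix 'c c'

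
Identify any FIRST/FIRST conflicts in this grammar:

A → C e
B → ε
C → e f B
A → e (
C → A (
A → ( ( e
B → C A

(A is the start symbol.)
Yes. A → C e / A → e '(' on { 'e' }; A → C e / A → '(' '(' e on { '(' }; C → e f B / C → A '(' on { 'e' }

A FIRST/FIRST conflict occurs when two productions N → α and N → β for the same non-terminal have FIRST(α) ∩ FIRST(β) ≠ ∅ (with ε ∈ FIRST of a nullable right-hand side, so two nullable alternatives also conflict).

FIRST sets of the non-terminals at (or reachable through a nullable prefix from) the front of some alternative:
  FIRST(C) = { '(', 'e' }
  FIRST(A) = { '(', 'e' }

Productions for A:
  A → C e: FIRST = { '(', 'e' }
  A → e (: FIRST = { 'e' }
  A → ( ( e: FIRST = { '(' }
Productions for B:
  B → ε: FIRST = { ε }
  B → C A: FIRST = { '(', 'e' }
Productions for C:
  C → e f B: FIRST = { 'e' }
  C → A (: FIRST = { '(', 'e' }

Conflict for A: A → C e and A → e (
  Overlap: { 'e' }
Conflict for A: A → C e and A → ( ( e
  Overlap: { '(' }
Conflict for C: C → e f B and C → A (
  Overlap: { 'e' }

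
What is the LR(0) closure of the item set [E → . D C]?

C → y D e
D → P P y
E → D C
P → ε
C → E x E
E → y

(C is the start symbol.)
Start with: [E → . D C]
  [E → . D C] has the dot before D: add [D → . P P y]
  [D → . P P y] has the dot before P: add [P → .]
No further items can be added.

CLOSURE = { [D → . P P y], [E → . D C], [P → .] }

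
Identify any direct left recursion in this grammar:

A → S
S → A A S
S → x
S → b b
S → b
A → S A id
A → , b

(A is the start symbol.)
No direct left recursion

Direct left recursion occurs when N → N α for some non-terminal N (the right-hand side begins with the left-hand side itself).

A → S: starts with S
S → A A S: starts with A
S → x: starts with x
S → b b: starts with b
S → b: starts with b
A → S A id: starts with S
A → , b: starts with ','

No direct left recursion found.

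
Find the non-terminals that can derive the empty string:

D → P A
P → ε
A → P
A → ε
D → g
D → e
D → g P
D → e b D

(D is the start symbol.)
{ 'A', 'D', 'P' }

ε-productions: P → ε, A → ε
So P, A are immediately nullable.
D → P A: every symbol on the right is nullable, so D is nullable too.
Every non-terminal is now nullable.
Nullable = { 'A', 'D', 'P' }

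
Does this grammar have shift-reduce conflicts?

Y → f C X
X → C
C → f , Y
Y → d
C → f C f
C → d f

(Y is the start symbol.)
Augment with Y' → Y and build the canonical LR(0) collection (I0 = CLOSURE({[Y' → . Y]}), then GOTO on every symbol after a dot until no new states appear). It has 14 states:
  I0: { [Y → . d], [Y → . f C X], [Y' → . Y] }  — shift
  I1: { [Y' → Y .] }  — accept
  I2: { [Y → d .] }  — reduce
  I3: { [C → . d f], [C → . f , Y], [C → . f C f], [Y → f . C X] }  — shift
  I4: { [C → . d f], [C → . f , Y], [C → . f C f], [X → . C], [Y → f C . X] }  — shift
  I5: { [C → d . f] }  — shift
  I6: { [C → . d f], [C → . f , Y], [C → . f C f], [C → f . , Y], [C → f . C f] }  — shift
  I7: { [C → f , . Y], [Y → . d], [Y → . f C X] }  — shift
  I8: { [C → f C . f] }  — shift
  I9: { [C → f C f .] }  — reduce
  I10: { [C → f , Y .] }  — reduce
  I11: { [C → d f .] }  — reduce
  I12: { [X → C .] }  — reduce
  I13: { [Y → f C X .] }  — reduce

No state contains both a complete item and a shift item.

Answer: No shift-reduce conflicts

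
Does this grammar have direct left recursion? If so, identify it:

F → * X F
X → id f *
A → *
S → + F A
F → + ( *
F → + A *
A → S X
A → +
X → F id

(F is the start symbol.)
No direct left recursion

F → * X F: starts with '*'
X → id f *: starts with id
A → *: starts with '*'
S → + F A: starts with '+'
F → + ( *: starts with '+'
F → + A *: starts with '+'
A → S X: starts with S
A → +: starts with '+'
X → F id: starts with F

No direct left recursion found.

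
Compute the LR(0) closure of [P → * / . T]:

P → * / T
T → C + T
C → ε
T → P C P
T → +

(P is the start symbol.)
{ [C → .], [P → * / . T], [P → . * / T], [T → . +], [T → . C + T], [T → . P C P] }

To compute CLOSURE, for each item [A → α.Bβ] where B is a non-terminal, add [B → .γ] for all productions B → γ; repeat for the newly added items until nothing changes.

Start with: [P → * / . T]
  [P → * / . T] has the dot before T: add [T → . C + T], [T → . P C P], [T → . +]
  [T → . C + T] has the dot before C: add [C → .]
  [T → . P C P] has the dot before P: add [P → . * / T]
No further items can be added.

CLOSURE = { [C → .], [P → * / . T], [P → . * / T], [T → . +], [T → . C + T], [T → . P C P] }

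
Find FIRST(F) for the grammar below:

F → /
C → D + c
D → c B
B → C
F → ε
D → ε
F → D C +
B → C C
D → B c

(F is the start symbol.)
To compute FIRST(F), examine every production with F on the left-hand side, reading each right-hand side left to right until a non-nullable symbol is reached.

FIRST sets of the other non-terminals involved (by the same procedure, iterated to a fixed point):
  FIRST(D) = { '+', 'c', ε }
  FIRST(C) = { '+', 'c' }

From F → /:
  - '/' is a terminal: add '/' and stop
From F → ε:
  - ε-production, so ε ∈ FIRST(F)
From F → D C +:
  - D is a non-terminal: add FIRST(D) \ {ε} = { '+', 'c' }
    D is nullable, so continue to the next symbol
  - C is a non-terminal: add FIRST(C) \ {ε} = { '+', 'c' }
    C is not nullable, so stop

Collecting: FIRST(F) = { '+', '/', 'c', ε }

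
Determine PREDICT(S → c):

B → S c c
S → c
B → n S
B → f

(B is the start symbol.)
PREDICT(S → c) = (FIRST(RHS) \ {ε}) ∪ (FOLLOW(S) if ε ∈ FIRST(RHS), i.e. RHS ⇒* ε)
FIRST(c) = { 'c' }
ε ∉ FIRST(c), so FOLLOW(S) is not added.
PREDICT(S → c) = { 'c' }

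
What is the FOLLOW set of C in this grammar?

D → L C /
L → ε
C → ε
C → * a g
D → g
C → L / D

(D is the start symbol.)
{ '/' }

To compute FOLLOW(C), find every occurrence of C on a right-hand side N → α C β: add FIRST(β) \ {ε}, and if β is empty or nullable also add FOLLOW(N). Iterate to a fixed point.

In D → L C /: C is followed by '/', add FIRST('/') \ {ε} = { '/' }

Taking the union: FOLLOW(C) = { '/' }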